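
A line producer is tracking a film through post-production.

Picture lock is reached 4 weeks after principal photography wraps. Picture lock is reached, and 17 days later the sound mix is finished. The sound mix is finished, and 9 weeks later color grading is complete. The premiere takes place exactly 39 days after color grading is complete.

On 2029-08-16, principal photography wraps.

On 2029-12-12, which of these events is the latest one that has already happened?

Color grading is complete

Principal photography wraps: Aug 16, 2029.
Picture lock is reached: Aug 16, 2029 + 4 weeks = Sep 13, 2029.
The sound mix is finished: Sep 13, 2029 + 17 days = Sep 30, 2029.
Color grading is complete: Sep 30, 2029 + 9 weeks = Dec 2, 2029.
The premiere takes place: Dec 2, 2029 + 39 days = Jan 10, 2030.
Dec 12, 2029 falls between when color grading is complete (Dec 2, 2029) and when the premiere takes place (Jan 10, 2030).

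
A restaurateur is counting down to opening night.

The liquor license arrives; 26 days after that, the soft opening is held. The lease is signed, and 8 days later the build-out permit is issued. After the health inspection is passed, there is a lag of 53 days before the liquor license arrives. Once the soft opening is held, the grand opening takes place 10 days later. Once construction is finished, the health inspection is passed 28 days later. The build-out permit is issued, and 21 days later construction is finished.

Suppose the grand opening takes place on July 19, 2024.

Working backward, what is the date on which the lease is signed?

The grand opening takes place: Jul 19, 2024.
The soft opening is held: Jul 19, 2024 − 10 days = Jul 9, 2024.
The liquor license arrives: Jul 9, 2024 − 26 days = Jun 13, 2024.
The health inspection is passed: Jun 13, 2024 − 53 days = Apr 21, 2024.
Construction is finished: Apr 21, 2024 − 28 days = Mar 24, 2024.
The build-out permit is issued: Mar 24, 2024 − 21 days = Mar 3, 2024.
The lease is signed: Mar 3, 2024 − 8 days = Feb 24, 2024.

February 24, 2024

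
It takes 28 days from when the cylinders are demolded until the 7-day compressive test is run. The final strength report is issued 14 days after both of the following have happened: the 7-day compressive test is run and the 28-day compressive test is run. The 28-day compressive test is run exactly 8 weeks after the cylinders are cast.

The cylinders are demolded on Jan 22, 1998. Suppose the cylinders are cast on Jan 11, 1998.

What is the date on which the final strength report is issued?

The cylinders are demolded: Jan 22, 1998.
The 7-day compressive test is run: Jan 22, 1998 + 28 days = Feb 19, 1998.
The cylinders are cast: Jan 11, 1998.
The 28-day compressive test is run: Jan 11, 1998 + 8 weeks = Mar 8, 1998.
Both prerequisites met — the 7-day compressive test is run (Feb 19, 1998), the 28-day compressive test is run (Mar 8, 1998); the later is Mar 8, 1998.
The final strength report is issued: Mar 8, 1998 + 14 days = Mar 22, 1998.

Mar 22, 1998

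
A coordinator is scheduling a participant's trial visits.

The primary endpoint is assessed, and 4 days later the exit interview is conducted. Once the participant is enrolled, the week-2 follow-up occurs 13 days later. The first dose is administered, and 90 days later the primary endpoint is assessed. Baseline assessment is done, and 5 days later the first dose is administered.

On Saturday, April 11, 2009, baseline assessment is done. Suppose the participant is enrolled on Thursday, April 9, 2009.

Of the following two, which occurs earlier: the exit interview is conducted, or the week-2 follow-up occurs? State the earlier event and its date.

The week-2 follow-up occurs — Wednesday, April 22, 2009

Baseline assessment is done: Apr 11, 2009.
The first dose is administered: Apr 11, 2009 + 5 days = Apr 16, 2009.
The primary endpoint is assessed: Apr 16, 2009 + 90 days = Jul 15, 2009.
The exit interview is conducted: Jul 15, 2009 + 4 days = Jul 19, 2009.
The participant is enrolled: Apr 9, 2009.
The week-2 follow-up occurs: Apr 9, 2009 + 13 days = Apr 22, 2009.
Comparing: the exit interview is conducted on Jul 19, 2009 vs the week-2 follow-up occurs on Apr 22, 2009. Earlier: the week-2 follow-up occurs.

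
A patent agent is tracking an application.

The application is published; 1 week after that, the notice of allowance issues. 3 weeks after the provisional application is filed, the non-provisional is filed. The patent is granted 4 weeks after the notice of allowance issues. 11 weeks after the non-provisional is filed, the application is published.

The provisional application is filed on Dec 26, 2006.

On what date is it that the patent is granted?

May 8, 2007

The provisional application is filed: Dec 26, 2006.
The non-provisional is filed: Dec 26, 2006 + 3 weeks = Jan 16, 2007.
The application is published: Jan 16, 2007 + 11 weeks = Apr 3, 2007.
The notice of allowance issues: Apr 3, 2007 + 1 week = Apr 10, 2007.
The patent is granted: Apr 10, 2007 + 4 weeks = May 8, 2007.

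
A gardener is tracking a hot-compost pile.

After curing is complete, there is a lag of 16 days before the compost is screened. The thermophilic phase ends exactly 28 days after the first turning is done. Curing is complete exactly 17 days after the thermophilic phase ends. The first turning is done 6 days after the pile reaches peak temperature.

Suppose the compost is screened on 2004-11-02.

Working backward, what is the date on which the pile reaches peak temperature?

2004-08-27

The compost is screened: Nov 2, 2004.
Curing is complete: Nov 2, 2004 − 16 days = Oct 17, 2004.
The thermophilic phase ends: Oct 17, 2004 − 17 days = Sep 30, 2004.
The first turning is done: Sep 30, 2004 − 28 days = Sep 2, 2004.
The pile reaches peak temperature: Sep 2, 2004 − 6 days = Aug 27, 2004.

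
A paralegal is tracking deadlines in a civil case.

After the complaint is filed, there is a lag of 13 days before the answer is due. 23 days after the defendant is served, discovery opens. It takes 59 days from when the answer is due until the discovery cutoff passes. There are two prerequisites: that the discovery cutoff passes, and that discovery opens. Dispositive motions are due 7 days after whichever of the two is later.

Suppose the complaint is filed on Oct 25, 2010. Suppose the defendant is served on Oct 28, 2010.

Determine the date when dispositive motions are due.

The complaint is filed: Oct 25, 2010.
The answer is due: Oct 25, 2010 + 13 days = Nov 7, 2010.
The discovery cutoff passes: Nov 7, 2010 + 59 days = Jan 5, 2011.
The defendant is served: Oct 28, 2010.
Discovery opens: Oct 28, 2010 + 23 days = Nov 20, 2010.
Both prerequisites met — the discovery cutoff passes (Jan 5, 2011), discovery opens (Nov 20, 2010); the later is Jan 5, 2011.
Dispositive motions are due: Jan 5, 2011 + 7 days = Jan 12, 2011.

Jan 12, 2011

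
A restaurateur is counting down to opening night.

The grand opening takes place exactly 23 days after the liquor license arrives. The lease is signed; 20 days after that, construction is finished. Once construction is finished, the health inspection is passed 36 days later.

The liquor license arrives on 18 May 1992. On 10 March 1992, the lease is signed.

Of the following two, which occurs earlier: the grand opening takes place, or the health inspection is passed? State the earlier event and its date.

The health inspection is passed — 5 May 1992

The liquor license arrives: May 18, 1992.
The grand opening takes place: May 18, 1992 + 23 days = Jun 10, 1992.
The lease is signed: Mar 10, 1992.
Construction is finished: Mar 10, 1992 + 20 days = Mar 30, 1992.
The health inspection is passed: Mar 30, 1992 + 36 days = May 5, 1992.
Comparing: the grand opening takes place on Jun 10, 1992 vs the health inspection is passed on May 5, 1992. Earlier: the health inspection is passed.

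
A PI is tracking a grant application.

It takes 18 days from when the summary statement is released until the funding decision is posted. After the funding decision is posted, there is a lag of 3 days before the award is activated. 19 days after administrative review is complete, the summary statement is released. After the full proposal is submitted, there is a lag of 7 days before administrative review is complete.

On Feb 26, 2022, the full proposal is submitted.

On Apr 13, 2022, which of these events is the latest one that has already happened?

The funding decision is posted

The full proposal is submitted: Feb 26, 2022.
Administrative review is complete: Feb 26, 2022 + 7 days = Mar 5, 2022.
The summary statement is released: Mar 5, 2022 + 19 days = Mar 24, 2022.
The funding decision is posted: Mar 24, 2022 + 18 days = Apr 11, 2022.
The award is activated: Apr 11, 2022 + 3 days = Apr 14, 2022.
Apr 13, 2022 falls between when the funding decision is posted (Apr 11, 2022) and when the award is activated (Apr 14, 2022).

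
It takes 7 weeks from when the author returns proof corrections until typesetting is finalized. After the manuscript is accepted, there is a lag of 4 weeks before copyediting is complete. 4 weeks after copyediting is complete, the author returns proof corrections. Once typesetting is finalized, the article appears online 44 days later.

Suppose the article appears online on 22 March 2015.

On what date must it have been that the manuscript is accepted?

24 October 2014

The article appears online: Mar 22, 2015.
Typesetting is finalized: Mar 22, 2015 − 44 days = Feb 6, 2015.
The author returns proof corrections: Feb 6, 2015 − 7 weeks = Dec 19, 2014.
Copyediting is complete: Dec 19, 2014 − 4 weeks = Nov 21, 2014.
The manuscript is accepted: Nov 21, 2014 − 4 weeks = Oct 24, 2014.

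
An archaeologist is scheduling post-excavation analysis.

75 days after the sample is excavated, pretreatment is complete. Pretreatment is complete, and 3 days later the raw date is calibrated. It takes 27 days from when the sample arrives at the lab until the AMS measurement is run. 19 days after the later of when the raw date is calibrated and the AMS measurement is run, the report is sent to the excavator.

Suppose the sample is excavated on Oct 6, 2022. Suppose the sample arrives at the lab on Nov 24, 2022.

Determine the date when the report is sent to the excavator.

Jan 11, 2023

The sample is excavated: Oct 6, 2022.
Pretreatment is complete: Oct 6, 2022 + 75 days = Dec 20, 2022.
The raw date is calibrated: Dec 20, 2022 + 3 days = Dec 23, 2022.
The sample arrives at the lab: Nov 24, 2022.
The AMS measurement is run: Nov 24, 2022 + 27 days = Dec 21, 2022.
Both prerequisites met — the raw date is calibrated (Dec 23, 2022), the AMS measurement is run (Dec 21, 2022); the later is Dec 23, 2022.
The report is sent to the excavator: Dec 23, 2022 + 19 days = Jan 11, 2023.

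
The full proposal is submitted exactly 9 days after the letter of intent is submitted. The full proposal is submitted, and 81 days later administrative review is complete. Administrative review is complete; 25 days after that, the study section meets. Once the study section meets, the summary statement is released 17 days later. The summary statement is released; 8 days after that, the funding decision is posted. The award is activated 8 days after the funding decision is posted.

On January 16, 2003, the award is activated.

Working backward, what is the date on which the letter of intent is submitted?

The award is activated: Jan 16, 2003.
The funding decision is posted: Jan 16, 2003 − 8 days = Jan 8, 2003.
The summary statement is released: Jan 8, 2003 − 8 days = Dec 31, 2002.
The study section meets: Dec 31, 2002 − 17 days = Dec 14, 2002.
Administrative review is complete: Dec 14, 2002 − 25 days = Nov 19, 2002.
The full proposal is submitted: Nov 19, 2002 − 81 days = Aug 30, 2002.
The letter of intent is submitted: Aug 30, 2002 − 9 days = Aug 21, 2002.

August 21, 2002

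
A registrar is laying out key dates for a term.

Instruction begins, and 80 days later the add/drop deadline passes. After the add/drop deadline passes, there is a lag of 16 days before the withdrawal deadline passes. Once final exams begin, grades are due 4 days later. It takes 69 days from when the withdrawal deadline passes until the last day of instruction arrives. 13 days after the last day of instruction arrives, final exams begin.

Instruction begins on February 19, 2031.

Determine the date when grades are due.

August 20, 2031

Instruction begins: Feb 19, 2031.
The add/drop deadline passes: Feb 19, 2031 + 80 days = May 10, 2031.
The withdrawal deadline passes: May 10, 2031 + 16 days = May 26, 2031.
The last day of instruction arrives: May 26, 2031 + 69 days = Aug 3, 2031.
Final exams begin: Aug 3, 2031 + 13 days = Aug 16, 2031.
Grades are due: Aug 16, 2031 + 4 days = Aug 20, 2031.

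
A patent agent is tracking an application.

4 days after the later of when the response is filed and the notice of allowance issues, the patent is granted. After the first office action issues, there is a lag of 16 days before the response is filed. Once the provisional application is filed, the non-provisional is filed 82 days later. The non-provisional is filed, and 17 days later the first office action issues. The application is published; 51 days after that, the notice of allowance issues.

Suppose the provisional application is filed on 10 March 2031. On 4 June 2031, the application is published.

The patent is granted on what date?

29 July 2031

The provisional application is filed: Mar 10, 2031.
The non-provisional is filed: Mar 10, 2031 + 82 days = May 31, 2031.
The first office action issues: May 31, 2031 + 17 days = Jun 17, 2031.
The response is filed: Jun 17, 2031 + 16 days = Jul 3, 2031.
The application is published: Jun 4, 2031.
The notice of allowance issues: Jun 4, 2031 + 51 days = Jul 25, 2031.
Both prerequisites met — the response is filed (Jul 3, 2031), the notice of allowance issues (Jul 25, 2031); the later is Jul 25, 2031.
The patent is granted: Jul 25, 2031 + 4 days = Jul 29, 2031.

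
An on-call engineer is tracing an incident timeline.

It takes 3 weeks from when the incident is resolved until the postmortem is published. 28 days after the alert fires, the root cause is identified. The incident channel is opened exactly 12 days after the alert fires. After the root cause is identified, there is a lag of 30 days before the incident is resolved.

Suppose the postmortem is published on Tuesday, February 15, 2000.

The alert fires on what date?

The postmortem is published: Feb 15, 2000.
The incident is resolved: Feb 15, 2000 − 3 weeks = Jan 25, 2000.
The root cause is identified: Jan 25, 2000 − 30 days = Dec 26, 1999.
The alert fires: Dec 26, 1999 − 28 days = Nov 28, 1999.

Sunday, November 28, 1999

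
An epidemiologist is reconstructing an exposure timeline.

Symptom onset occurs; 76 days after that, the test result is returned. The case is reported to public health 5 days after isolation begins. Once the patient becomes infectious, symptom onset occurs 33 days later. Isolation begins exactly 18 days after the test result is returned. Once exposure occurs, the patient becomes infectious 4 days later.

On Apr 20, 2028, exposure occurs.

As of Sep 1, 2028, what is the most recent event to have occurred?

Exposure occurs: Apr 20, 2028.
The patient becomes infectious: Apr 20, 2028 + 4 days = Apr 24, 2028.
Symptom onset occurs: Apr 24, 2028 + 33 days = May 27, 2028.
The test result is returned: May 27, 2028 + 76 days = Aug 11, 2028.
Isolation begins: Aug 11, 2028 + 18 days = Aug 29, 2028.
The case is reported to public health: Aug 29, 2028 + 5 days = Sep 3, 2028.
Sep 1, 2028 falls between when isolation begins (Aug 29, 2028) and when the case is reported to public health (Sep 3, 2028).

Isolation begins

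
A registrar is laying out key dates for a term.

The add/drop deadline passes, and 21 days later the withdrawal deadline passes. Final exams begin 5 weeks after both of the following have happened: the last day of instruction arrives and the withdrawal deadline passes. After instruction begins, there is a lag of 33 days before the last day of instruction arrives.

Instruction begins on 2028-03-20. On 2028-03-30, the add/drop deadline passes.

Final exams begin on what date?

2028-05-27

Instruction begins: Mar 20, 2028.
The last day of instruction arrives: Mar 20, 2028 + 33 days = Apr 22, 2028.
The add/drop deadline passes: Mar 30, 2028.
The withdrawal deadline passes: Mar 30, 2028 + 21 days = Apr 20, 2028.
Both prerequisites met — the last day of instruction arrives (Apr 22, 2028), the withdrawal deadline passes (Apr 20, 2028); the later is Apr 22, 2028.
Final exams begin: Apr 22, 2028 + 5 weeks = May 27, 2028.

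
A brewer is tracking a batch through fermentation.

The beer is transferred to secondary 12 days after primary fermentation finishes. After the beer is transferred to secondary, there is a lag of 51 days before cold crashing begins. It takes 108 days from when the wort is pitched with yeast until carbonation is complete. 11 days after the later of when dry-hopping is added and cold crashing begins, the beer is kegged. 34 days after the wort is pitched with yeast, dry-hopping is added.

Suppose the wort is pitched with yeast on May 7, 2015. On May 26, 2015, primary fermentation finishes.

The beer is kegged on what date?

August 8, 2015

The wort is pitched with yeast: May 7, 2015.
Dry-hopping is added: May 7, 2015 + 34 days = Jun 10, 2015.
Primary fermentation finishes: May 26, 2015.
The beer is transferred to secondary: May 26, 2015 + 12 days = Jun 7, 2015.
Cold crashing begins: Jun 7, 2015 + 51 days = Jul 28, 2015.
Both prerequisites met — dry-hopping is added (Jun 10, 2015), cold crashing begins (Jul 28, 2015); the later is Jul 28, 2015.
The beer is kegged: Jul 28, 2015 + 11 days = Aug 8, 2015.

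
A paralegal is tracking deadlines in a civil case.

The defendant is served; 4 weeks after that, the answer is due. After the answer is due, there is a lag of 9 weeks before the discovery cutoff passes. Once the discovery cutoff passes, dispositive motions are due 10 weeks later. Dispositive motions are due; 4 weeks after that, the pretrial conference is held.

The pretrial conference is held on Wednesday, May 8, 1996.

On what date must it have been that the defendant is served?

Wednesday, November 1, 1995

The pretrial conference is held: May 8, 1996.
Dispositive motions are due: May 8, 1996 − 4 weeks = Apr 10, 1996.
The discovery cutoff passes: Apr 10, 1996 − 10 weeks = Jan 31, 1996.
The answer is due: Jan 31, 1996 − 9 weeks = Nov 29, 1995.
The defendant is served: Nov 29, 1995 − 4 weeks = Nov 1, 1995.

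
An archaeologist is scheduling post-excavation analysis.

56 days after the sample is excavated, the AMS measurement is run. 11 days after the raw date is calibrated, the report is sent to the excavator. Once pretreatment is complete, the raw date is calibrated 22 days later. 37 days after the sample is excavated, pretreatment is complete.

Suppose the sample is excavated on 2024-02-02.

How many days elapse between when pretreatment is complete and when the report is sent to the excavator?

33 days

Causal path: pretreatment is complete → the raw date is calibrated → the report is sent to the excavator.
Total delay along the path: 22 + 11 = 33 days.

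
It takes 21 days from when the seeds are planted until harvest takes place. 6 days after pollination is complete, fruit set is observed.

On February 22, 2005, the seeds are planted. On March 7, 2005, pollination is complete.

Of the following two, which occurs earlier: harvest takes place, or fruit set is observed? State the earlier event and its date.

The seeds are planted: Feb 22, 2005.
Harvest takes place: Feb 22, 2005 + 21 days = Mar 15, 2005.
Pollination is complete: Mar 7, 2005.
Fruit set is observed: Mar 7, 2005 + 6 days = Mar 13, 2005.
Comparing: harvest takes place on Mar 15, 2005 vs fruit set is observed on Mar 13, 2005. Earlier: fruit set is observed.

Fruit set is observed — March 13, 2005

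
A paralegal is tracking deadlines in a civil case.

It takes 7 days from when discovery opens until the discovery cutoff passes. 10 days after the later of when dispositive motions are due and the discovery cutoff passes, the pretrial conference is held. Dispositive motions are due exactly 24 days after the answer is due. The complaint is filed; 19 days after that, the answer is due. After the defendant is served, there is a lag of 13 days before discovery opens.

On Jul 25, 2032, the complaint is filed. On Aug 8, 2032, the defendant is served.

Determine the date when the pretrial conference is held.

The complaint is filed: Jul 25, 2032.
The answer is due: Jul 25, 2032 + 19 days = Aug 13, 2032.
Dispositive motions are due: Aug 13, 2032 + 24 days = Sep 6, 2032.
The defendant is served: Aug 8, 2032.
Discovery opens: Aug 8, 2032 + 13 days = Aug 21, 2032.
The discovery cutoff passes: Aug 21, 2032 + 7 days = Aug 28, 2032.
Both prerequisites met — dispositive motions are due (Sep 6, 2032), the discovery cutoff passes (Aug 28, 2032); the later is Sep 6, 2032.
The pretrial conference is held: Sep 6, 2032 + 10 days = Sep 16, 2032.

Sep 16, 2032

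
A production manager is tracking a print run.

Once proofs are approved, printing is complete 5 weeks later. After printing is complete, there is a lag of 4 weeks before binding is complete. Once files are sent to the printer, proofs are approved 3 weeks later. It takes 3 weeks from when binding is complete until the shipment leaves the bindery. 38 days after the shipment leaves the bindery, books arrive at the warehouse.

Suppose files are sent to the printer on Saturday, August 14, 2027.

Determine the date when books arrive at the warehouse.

Files are sent to the printer: Aug 14, 2027.
Proofs are approved: Aug 14, 2027 + 3 weeks = Sep 4, 2027.
Printing is complete: Sep 4, 2027 + 5 weeks = Oct 9, 2027.
Binding is complete: Oct 9, 2027 + 4 weeks = Nov 6, 2027.
The shipment leaves the bindery: Nov 6, 2027 + 3 weeks = Nov 27, 2027.
Books arrive at the warehouse: Nov 27, 2027 + 38 days = Jan 4, 2028.

Tuesday, January 4, 2028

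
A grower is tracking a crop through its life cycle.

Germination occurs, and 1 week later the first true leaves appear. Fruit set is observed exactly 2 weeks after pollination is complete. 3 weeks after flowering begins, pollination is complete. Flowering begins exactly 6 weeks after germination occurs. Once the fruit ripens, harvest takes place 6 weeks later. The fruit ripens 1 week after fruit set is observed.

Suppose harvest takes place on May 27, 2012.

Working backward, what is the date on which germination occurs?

Harvest takes place: May 27, 2012.
The fruit ripens: May 27, 2012 − 6 weeks = Apr 15, 2012.
Fruit set is observed: Apr 15, 2012 − 1 week = Apr 8, 2012.
Pollination is complete: Apr 8, 2012 − 2 weeks = Mar 25, 2012.
Flowering begins: Mar 25, 2012 − 3 weeks = Mar 4, 2012.
Germination occurs: Mar 4, 2012 − 6 weeks = Jan 22, 2012.

January 22, 2012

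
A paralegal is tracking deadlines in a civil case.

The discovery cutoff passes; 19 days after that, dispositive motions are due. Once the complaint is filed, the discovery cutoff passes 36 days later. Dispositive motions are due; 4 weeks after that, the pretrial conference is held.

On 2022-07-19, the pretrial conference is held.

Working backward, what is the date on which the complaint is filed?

2022-04-27

The pretrial conference is held: Jul 19, 2022.
Dispositive motions are due: Jul 19, 2022 − 4 weeks = Jun 21, 2022.
The discovery cutoff passes: Jun 21, 2022 − 19 days = Jun 2, 2022.
The complaint is filed: Jun 2, 2022 − 36 days = Apr 27, 2022.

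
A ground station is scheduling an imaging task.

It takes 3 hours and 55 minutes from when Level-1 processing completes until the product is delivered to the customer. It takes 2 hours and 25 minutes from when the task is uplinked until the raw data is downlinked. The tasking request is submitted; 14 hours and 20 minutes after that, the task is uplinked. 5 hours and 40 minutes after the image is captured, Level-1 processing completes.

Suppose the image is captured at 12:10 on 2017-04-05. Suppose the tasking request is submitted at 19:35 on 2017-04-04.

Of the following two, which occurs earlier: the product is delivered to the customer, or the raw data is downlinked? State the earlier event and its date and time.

The image is captured: 12:10 Apr 5, 2017.
Level-1 processing completes: 12:10 Apr 5, 2017 + 5h40m = 17:50 Apr 5, 2017.
The product is delivered to the customer: 17:50 Apr 5, 2017 + 3h55m = 21:45 Apr 5, 2017.
The tasking request is submitted: 19:35 Apr 4, 2017.
The task is uplinked: 19:35 Apr 4, 2017 + 14h20m = 09:55 Apr 5, 2017.
The raw data is downlinked: 09:55 Apr 5, 2017 + 2h25m = 12:20 Apr 5, 2017.
Comparing: the product is delivered to the customer at 21:45 Apr 5, 2017 vs the raw data is downlinked at 12:20 Apr 5, 2017. Earlier: the raw data is downlinked.

The raw data is downlinked — 12:20 on 2017-04-05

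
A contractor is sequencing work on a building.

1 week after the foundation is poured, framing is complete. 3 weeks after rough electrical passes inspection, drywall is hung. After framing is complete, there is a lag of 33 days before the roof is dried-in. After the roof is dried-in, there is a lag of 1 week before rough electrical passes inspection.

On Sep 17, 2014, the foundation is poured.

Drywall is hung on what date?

The foundation is poured: Sep 17, 2014.
Framing is complete: Sep 17, 2014 + 1 week = Sep 24, 2014.
The roof is dried-in: Sep 24, 2014 + 33 days = Oct 27, 2014.
Rough electrical passes inspection: Oct 27, 2014 + 1 week = Nov 3, 2014.
Drywall is hung: Nov 3, 2014 + 3 weeks = Nov 24, 2014.

Nov 24, 2014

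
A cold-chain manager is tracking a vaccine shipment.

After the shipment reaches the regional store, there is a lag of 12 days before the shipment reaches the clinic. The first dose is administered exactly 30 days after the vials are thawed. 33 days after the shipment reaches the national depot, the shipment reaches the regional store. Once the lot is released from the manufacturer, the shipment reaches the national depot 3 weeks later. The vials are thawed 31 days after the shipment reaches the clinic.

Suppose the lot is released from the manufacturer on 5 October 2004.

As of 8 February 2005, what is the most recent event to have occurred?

The vials are thawed

The lot is released from the manufacturer: Oct 5, 2004.
The shipment reaches the national depot: Oct 5, 2004 + 3 weeks = Oct 26, 2004.
The shipment reaches the regional store: Oct 26, 2004 + 33 days = Nov 28, 2004.
The shipment reaches the clinic: Nov 28, 2004 + 12 days = Dec 10, 2004.
The vials are thawed: Dec 10, 2004 + 31 days = Jan 10, 2005.
The first dose is administered: Jan 10, 2005 + 30 days = Feb 9, 2005.
Feb 8, 2005 falls between when the vials are thawed (Jan 10, 2005) and when the first dose is administered (Feb 9, 2005).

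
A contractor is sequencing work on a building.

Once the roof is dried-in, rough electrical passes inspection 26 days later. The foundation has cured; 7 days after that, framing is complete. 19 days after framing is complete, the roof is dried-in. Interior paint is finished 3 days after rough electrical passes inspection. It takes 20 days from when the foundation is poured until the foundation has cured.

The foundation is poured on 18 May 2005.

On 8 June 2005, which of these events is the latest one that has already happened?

The foundation has cured

The foundation is poured: May 18, 2005.
The foundation has cured: May 18, 2005 + 20 days = Jun 7, 2005.
Framing is complete: Jun 7, 2005 + 7 days = Jun 14, 2005.
The roof is dried-in: Jun 14, 2005 + 19 days = Jul 3, 2005.
Rough electrical passes inspection: Jul 3, 2005 + 26 days = Jul 29, 2005.
Interior paint is finished: Jul 29, 2005 + 3 days = Aug 1, 2005.
Jun 8, 2005 falls between when the foundation has cured (Jun 7, 2005) and when framing is complete (Jun 14, 2005).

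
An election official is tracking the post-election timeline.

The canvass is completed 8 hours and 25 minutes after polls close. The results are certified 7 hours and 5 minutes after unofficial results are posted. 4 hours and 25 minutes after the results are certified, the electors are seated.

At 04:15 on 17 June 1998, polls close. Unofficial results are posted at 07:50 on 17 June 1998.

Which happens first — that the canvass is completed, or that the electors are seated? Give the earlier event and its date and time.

Polls close: 04:15 Jun 17, 1998.
The canvass is completed: 04:15 Jun 17, 1998 + 8h25m = 12:40 Jun 17, 1998.
Unofficial results are posted: 07:50 Jun 17, 1998.
The results are certified: 07:50 Jun 17, 1998 + 7h05m = 14:55 Jun 17, 1998.
The electors are seated: 14:55 Jun 17, 1998 + 4h25m = 19:20 Jun 17, 1998.
Comparing: the canvass is completed at 12:40 Jun 17, 1998 vs the electors are seated at 19:20 Jun 17, 1998. Earlier: the canvass is completed.

The canvass is completed — 12:40 on 17 June 1998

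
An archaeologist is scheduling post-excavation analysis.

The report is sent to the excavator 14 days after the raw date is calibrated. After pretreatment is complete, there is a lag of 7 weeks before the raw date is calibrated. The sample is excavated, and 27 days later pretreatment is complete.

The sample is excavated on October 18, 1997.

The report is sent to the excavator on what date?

The sample is excavated: Oct 18, 1997.
Pretreatment is complete: Oct 18, 1997 + 27 days = Nov 14, 1997.
The raw date is calibrated: Nov 14, 1997 + 7 weeks = Jan 2, 1998.
The report is sent to the excavator: Jan 2, 1998 + 14 days = Jan 16, 1998.

January 16, 1998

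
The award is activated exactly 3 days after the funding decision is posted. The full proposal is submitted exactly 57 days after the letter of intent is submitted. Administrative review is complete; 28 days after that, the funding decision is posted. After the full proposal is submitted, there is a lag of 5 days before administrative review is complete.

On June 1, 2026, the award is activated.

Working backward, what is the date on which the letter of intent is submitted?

February 28, 2026

The award is activated: Jun 1, 2026.
The funding decision is posted: Jun 1, 2026 − 3 days = May 29, 2026.
Administrative review is complete: May 29, 2026 − 28 days = May 1, 2026.
The full proposal is submitted: May 1, 2026 − 5 days = Apr 26, 2026.
The letter of intent is submitted: Apr 26, 2026 − 57 days = Feb 28, 2026.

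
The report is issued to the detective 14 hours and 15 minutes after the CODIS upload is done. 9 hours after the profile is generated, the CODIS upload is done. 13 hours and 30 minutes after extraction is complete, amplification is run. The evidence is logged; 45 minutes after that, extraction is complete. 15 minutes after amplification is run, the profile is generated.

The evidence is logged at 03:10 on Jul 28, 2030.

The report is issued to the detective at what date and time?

16:55 on Jul 29, 2030

The evidence is logged: 03:10 Jul 28, 2030.
Extraction is complete: 03:10 Jul 28, 2030 + 45m = 03:55 Jul 28, 2030.
Amplification is run: 03:55 Jul 28, 2030 + 13h30m = 17:25 Jul 28, 2030.
The profile is generated: 17:25 Jul 28, 2030 + 15m = 17:40 Jul 28, 2030.
The CODIS upload is done: 17:40 Jul 28, 2030 + 9h = 02:40 Jul 29, 2030.
The report is issued to the detective: 02:40 Jul 29, 2030 + 14h15m = 16:55 Jul 29, 2030.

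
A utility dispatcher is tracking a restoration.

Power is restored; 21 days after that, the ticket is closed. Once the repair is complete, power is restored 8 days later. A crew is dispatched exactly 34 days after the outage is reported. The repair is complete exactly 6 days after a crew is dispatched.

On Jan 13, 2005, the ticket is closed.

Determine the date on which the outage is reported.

The ticket is closed: Jan 13, 2005.
Power is restored: Jan 13, 2005 − 21 days = Dec 23, 2004.
The repair is complete: Dec 23, 2004 − 8 days = Dec 15, 2004.
A crew is dispatched: Dec 15, 2004 − 6 days = Dec 9, 2004.
The outage is reported: Dec 9, 2004 − 34 days = Nov 5, 2004.

Nov 5, 2004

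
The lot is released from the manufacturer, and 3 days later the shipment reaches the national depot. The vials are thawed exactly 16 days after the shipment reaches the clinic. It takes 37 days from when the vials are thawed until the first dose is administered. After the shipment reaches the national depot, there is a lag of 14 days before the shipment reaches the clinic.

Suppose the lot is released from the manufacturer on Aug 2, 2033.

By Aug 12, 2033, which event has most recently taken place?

The shipment reaches the national depot

The lot is released from the manufacturer: Aug 2, 2033.
The shipment reaches the national depot: Aug 2, 2033 + 3 days = Aug 5, 2033.
The shipment reaches the clinic: Aug 5, 2033 + 14 days = Aug 19, 2033.
The vials are thawed: Aug 19, 2033 + 16 days = Sep 4, 2033.
The first dose is administered: Sep 4, 2033 + 37 days = Oct 11, 2033.
Aug 12, 2033 falls between when the shipment reaches the national depot (Aug 5, 2033) and when the shipment reaches the clinic (Aug 19, 2033).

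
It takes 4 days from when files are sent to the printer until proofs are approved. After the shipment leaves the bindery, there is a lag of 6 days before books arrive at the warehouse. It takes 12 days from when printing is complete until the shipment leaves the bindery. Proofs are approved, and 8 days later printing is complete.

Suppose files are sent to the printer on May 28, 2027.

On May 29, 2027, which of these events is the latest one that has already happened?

Files are sent to the printer: May 28, 2027.
Proofs are approved: May 28, 2027 + 4 days = Jun 1, 2027.
Printing is complete: Jun 1, 2027 + 8 days = Jun 9, 2027.
The shipment leaves the bindery: Jun 9, 2027 + 12 days = Jun 21, 2027.
Books arrive at the warehouse: Jun 21, 2027 + 6 days = Jun 27, 2027.
May 29, 2027 falls between when files are sent to the printer (May 28, 2027) and when proofs are approved (Jun 1, 2027).

Files are sent to the printer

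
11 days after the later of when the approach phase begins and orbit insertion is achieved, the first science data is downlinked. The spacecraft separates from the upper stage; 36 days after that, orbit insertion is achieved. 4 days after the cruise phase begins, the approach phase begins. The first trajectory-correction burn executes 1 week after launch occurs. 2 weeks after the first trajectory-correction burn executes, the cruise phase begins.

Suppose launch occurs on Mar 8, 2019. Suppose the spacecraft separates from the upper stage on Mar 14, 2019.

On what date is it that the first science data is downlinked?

Launch occurs: Mar 8, 2019.
The first trajectory-correction burn executes: Mar 8, 2019 + 1 week = Mar 15, 2019.
The cruise phase begins: Mar 15, 2019 + 2 weeks = Mar 29, 2019.
The approach phase begins: Mar 29, 2019 + 4 days = Apr 2, 2019.
The spacecraft separates from the upper stage: Mar 14, 2019.
Orbit insertion is achieved: Mar 14, 2019 + 36 days = Apr 19, 2019.
Both prerequisites met — the approach phase begins (Apr 2, 2019), orbit insertion is achieved (Apr 19, 2019); the later is Apr 19, 2019.
The first science data is downlinked: Apr 19, 2019 + 11 days = Apr 30, 2019.

Apr 30, 2019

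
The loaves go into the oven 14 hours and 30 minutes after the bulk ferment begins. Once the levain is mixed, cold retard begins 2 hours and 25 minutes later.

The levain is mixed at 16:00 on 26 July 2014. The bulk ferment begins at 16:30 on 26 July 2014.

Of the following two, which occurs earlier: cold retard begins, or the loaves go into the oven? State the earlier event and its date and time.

Cold retard begins — 18:25 on 26 July 2014

The levain is mixed: 16:00 Jul 26, 2014.
Cold retard begins: 16:00 Jul 26, 2014 + 2h25m = 18:25 Jul 26, 2014.
The bulk ferment begins: 16:30 Jul 26, 2014.
The loaves go into the oven: 16:30 Jul 26, 2014 + 14h30m = 07:00 Jul 27, 2014.
Comparing: cold retard begins at 18:25 Jul 26, 2014 vs the loaves go into the oven at 07:00 Jul 27, 2014. Earlier: cold retard begins.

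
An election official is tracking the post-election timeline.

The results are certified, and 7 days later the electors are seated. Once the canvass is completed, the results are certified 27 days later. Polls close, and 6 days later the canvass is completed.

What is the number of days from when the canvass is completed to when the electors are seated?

34 days

Causal path: the canvass is completed → the results are certified → the electors are seated.
Total delay along the path: 27 + 7 = 34 days.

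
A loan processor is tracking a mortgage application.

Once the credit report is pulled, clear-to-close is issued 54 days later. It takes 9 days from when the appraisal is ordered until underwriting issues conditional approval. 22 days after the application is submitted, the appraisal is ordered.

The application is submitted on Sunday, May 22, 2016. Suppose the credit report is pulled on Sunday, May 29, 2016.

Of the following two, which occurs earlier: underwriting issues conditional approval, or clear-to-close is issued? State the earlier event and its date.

The application is submitted: May 22, 2016.
The appraisal is ordered: May 22, 2016 + 22 days = Jun 13, 2016.
Underwriting issues conditional approval: Jun 13, 2016 + 9 days = Jun 22, 2016.
The credit report is pulled: May 29, 2016.
Clear-to-close is issued: May 29, 2016 + 54 days = Jul 22, 2016.
Comparing: underwriting issues conditional approval on Jun 22, 2016 vs clear-to-close is issued on Jul 22, 2016. Earlier: underwriting issues conditional approval.

Underwriting issues conditional approval — Wednesday, June 22, 2016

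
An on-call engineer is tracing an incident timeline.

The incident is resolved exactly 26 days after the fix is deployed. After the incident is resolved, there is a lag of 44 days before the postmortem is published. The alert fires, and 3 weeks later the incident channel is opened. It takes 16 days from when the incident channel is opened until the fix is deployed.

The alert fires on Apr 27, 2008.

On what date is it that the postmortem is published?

Aug 12, 2008

The alert fires: Apr 27, 2008.
The incident channel is opened: Apr 27, 2008 + 3 weeks = May 18, 2008.
The fix is deployed: May 18, 2008 + 16 days = Jun 3, 2008.
The incident is resolved: Jun 3, 2008 + 26 days = Jun 29, 2008.
The postmortem is published: Jun 29, 2008 + 44 days = Aug 12, 2008.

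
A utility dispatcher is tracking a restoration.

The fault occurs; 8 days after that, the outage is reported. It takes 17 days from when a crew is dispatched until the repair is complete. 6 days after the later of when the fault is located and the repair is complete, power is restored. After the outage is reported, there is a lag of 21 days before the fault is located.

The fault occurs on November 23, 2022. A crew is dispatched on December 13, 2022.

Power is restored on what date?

The fault occurs: Nov 23, 2022.
The outage is reported: Nov 23, 2022 + 8 days = Dec 1, 2022.
The fault is located: Dec 1, 2022 + 21 days = Dec 22, 2022.
A crew is dispatched: Dec 13, 2022.
The repair is complete: Dec 13, 2022 + 17 days = Dec 30, 2022.
Both prerequisites met — the fault is located (Dec 22, 2022), the repair is complete (Dec 30, 2022); the later is Dec 30, 2022.
Power is restored: Dec 30, 2022 + 6 days = Jan 5, 2023.

January 5, 2023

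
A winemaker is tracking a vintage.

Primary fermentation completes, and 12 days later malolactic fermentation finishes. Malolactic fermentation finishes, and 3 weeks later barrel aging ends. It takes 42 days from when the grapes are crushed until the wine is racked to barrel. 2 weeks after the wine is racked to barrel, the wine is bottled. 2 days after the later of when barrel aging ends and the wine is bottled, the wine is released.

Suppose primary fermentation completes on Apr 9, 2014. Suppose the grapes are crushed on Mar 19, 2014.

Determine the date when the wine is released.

May 16, 2014

Primary fermentation completes: Apr 9, 2014.
Malolactic fermentation finishes: Apr 9, 2014 + 12 days = Apr 21, 2014.
Barrel aging ends: Apr 21, 2014 + 3 weeks = May 12, 2014.
The grapes are crushed: Mar 19, 2014.
The wine is racked to barrel: Mar 19, 2014 + 42 days = Apr 30, 2014.
The wine is bottled: Apr 30, 2014 + 2 weeks = May 14, 2014.
Both prerequisites met — barrel aging ends (May 12, 2014), the wine is bottled (May 14, 2014); the later is May 14, 2014.
The wine is released: May 14, 2014 + 2 days = May 16, 2014.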